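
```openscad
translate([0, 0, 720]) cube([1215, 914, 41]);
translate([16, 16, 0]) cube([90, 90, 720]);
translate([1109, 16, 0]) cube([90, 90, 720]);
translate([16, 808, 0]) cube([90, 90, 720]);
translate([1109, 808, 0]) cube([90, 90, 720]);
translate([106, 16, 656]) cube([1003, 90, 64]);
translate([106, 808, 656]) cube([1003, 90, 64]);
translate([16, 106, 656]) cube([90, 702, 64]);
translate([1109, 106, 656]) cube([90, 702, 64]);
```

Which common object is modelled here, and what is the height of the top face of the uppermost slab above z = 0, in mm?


A table. The table height is 761 mm.

A 1215×914×41 slab sits at z = 720 on four 90 mm square posts — a table. The top surface is at 720 + 41 = 761 mm.


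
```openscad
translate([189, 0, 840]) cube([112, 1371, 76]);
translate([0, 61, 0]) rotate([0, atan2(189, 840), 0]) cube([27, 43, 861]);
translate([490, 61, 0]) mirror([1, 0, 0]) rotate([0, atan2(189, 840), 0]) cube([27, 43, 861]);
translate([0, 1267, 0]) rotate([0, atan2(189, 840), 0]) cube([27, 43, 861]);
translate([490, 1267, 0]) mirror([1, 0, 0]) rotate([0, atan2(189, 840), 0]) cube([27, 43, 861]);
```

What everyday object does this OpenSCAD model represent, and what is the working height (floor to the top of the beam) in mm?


A sawhorse. The overall height is 916 mm.

A beam across two mirrored pairs of raked legs — a sawhorse. The beam's underside is at z = 840 (matching the legs' vertical rise in atan2(189, 840)) and the beam is 76 mm tall, so its top is at 840 + 76 = 916 mm. The raked legs top out at the beam's underside, so that is the highest point.


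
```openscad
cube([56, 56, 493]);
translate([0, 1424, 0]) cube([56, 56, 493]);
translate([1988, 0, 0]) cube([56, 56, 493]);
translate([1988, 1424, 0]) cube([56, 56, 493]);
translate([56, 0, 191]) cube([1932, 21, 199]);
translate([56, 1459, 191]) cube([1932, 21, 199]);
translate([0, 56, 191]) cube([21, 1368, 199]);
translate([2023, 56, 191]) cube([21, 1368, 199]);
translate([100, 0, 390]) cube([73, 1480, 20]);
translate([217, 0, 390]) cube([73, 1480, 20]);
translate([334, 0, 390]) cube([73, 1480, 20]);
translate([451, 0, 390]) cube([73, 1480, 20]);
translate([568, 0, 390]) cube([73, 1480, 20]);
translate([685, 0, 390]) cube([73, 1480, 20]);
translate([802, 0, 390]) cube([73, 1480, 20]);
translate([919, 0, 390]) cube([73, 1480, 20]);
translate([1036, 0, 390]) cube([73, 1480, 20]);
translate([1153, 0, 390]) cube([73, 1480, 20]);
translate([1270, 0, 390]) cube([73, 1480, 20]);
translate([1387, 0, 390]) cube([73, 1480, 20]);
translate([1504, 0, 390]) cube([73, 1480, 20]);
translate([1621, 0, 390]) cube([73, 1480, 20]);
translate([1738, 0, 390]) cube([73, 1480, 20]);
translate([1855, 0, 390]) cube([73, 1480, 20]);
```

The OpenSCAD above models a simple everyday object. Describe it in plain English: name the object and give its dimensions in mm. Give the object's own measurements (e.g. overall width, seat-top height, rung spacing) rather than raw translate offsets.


A bed frame 2044 mm long (x) by 1480 mm wide (y). Four 56×56 mm corner posts, 493 mm tall, at the corners of the footprint. Four rails of 21 mm thickness and 199 mm height run between adjacent posts with their undersides at z = 191 mm, their outer faces flush with the outside of the frame (the two x-running rails run between the posts' inner faces; the two y-running rails run between the posts' inner faces). 16 slats, each 73 mm wide (x) and 20 mm thick, lie across the top of the two x-running rails, running the full 1480 mm width of the frame in y; along x they sit between the end posts with a 44 mm gap after the −x posts and between neighbouring slats, leaving 60 mm before the +x posts.


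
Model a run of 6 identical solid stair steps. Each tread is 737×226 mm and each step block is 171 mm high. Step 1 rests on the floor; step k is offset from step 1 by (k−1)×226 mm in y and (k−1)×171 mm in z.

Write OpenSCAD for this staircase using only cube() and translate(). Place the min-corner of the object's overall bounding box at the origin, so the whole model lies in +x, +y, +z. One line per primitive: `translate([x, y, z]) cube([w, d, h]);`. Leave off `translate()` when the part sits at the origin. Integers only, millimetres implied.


cube([737, 226, 171]);
translate([0, 226, 171]) cube([737, 226, 171]);
translate([0, 452, 342]) cube([737, 226, 171]);
translate([0, 678, 513]) cube([737, 226, 171]);
translate([0, 904, 684]) cube([737, 226, 171]);
translate([0, 1130, 855]) cube([737, 226, 171]);


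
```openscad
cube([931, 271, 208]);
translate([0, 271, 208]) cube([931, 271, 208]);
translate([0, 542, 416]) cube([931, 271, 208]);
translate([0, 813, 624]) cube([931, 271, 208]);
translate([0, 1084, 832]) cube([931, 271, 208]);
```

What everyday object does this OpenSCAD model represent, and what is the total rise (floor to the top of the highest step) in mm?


A staircase. The total rise is 1040 mm.

5 identical blocks, each offset up and back from the previous — a staircase. Each step is 208 mm tall and there are 5 of them, so the total rise is 5 × 208 = 1040 mm.


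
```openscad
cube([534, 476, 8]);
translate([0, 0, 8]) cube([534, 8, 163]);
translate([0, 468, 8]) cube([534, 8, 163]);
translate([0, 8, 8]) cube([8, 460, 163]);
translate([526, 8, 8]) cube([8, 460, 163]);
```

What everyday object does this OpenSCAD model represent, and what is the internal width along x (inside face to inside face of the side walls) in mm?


An open box. The internal width is 518 mm.

A 534×476 base slab with four walls standing on it — an open box. The base is 534 mm wide and the walls are 8 mm thick, so the internal width is 534 − 2 × 8 = 518 mm.


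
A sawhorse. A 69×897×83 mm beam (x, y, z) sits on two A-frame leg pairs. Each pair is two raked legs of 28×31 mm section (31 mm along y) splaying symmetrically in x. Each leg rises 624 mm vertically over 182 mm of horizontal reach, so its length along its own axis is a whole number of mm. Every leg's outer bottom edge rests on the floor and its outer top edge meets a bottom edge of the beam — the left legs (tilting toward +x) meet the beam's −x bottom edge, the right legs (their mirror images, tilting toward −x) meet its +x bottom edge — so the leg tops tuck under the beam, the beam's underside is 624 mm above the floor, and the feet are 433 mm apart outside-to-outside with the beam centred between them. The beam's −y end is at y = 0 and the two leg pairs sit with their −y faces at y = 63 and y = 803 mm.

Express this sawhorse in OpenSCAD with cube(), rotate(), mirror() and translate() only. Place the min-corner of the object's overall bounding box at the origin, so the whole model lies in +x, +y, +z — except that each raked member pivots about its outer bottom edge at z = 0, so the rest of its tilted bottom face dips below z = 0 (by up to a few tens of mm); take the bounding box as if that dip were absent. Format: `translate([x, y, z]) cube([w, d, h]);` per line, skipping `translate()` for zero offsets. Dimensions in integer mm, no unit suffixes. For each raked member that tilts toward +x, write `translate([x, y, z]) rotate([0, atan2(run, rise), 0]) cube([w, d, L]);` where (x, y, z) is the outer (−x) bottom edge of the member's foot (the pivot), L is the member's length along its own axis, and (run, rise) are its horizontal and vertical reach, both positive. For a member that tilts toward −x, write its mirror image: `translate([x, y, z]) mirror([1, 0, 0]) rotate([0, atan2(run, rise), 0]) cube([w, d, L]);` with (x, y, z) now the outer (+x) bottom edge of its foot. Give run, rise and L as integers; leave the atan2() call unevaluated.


translate([182, 0, 624]) cube([69, 897, 83]);
translate([0, 63, 0]) rotate([0, atan2(182, 624), 0]) cube([28, 31, 650]);
translate([433, 63, 0]) mirror([1, 0, 0]) rotate([0, atan2(182, 624), 0]) cube([28, 31, 650]);
translate([0, 803, 0]) rotate([0, atan2(182, 624), 0]) cube([28, 31, 650]);
translate([433, 803, 0]) mirror([1, 0, 0]) rotate([0, atan2(182, 624), 0]) cube([28, 31, 650]);


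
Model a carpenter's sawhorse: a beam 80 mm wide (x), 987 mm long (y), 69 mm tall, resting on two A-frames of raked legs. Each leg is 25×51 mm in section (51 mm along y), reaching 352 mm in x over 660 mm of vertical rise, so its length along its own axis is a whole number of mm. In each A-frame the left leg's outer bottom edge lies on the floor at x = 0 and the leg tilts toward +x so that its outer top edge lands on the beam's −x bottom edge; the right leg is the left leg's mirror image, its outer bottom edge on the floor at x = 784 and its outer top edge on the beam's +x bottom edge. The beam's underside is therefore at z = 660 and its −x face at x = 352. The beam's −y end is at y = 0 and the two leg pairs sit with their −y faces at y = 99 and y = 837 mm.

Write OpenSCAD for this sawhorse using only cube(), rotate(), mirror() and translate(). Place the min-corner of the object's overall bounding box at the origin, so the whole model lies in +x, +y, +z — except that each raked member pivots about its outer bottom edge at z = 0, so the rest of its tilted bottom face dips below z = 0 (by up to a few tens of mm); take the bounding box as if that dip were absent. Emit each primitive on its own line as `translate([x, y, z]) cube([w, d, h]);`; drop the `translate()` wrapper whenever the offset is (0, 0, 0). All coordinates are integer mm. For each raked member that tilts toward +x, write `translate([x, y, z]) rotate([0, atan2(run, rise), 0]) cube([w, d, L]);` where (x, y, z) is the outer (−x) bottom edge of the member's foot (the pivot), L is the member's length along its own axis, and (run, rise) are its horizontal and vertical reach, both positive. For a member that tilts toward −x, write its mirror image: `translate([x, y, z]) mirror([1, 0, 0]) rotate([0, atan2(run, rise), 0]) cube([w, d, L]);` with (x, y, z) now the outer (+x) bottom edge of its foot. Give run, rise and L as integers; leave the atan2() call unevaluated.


translate([352, 0, 660]) cube([80, 987, 69]);
translate([0, 99, 0]) rotate([0, atan2(352, 660), 0]) cube([25, 51, 748]);
translate([784, 99, 0]) mirror([1, 0, 0]) rotate([0, atan2(352, 660), 0]) cube([25, 51, 748]);
translate([0, 837, 0]) rotate([0, atan2(352, 660), 0]) cube([25, 51, 748]);
translate([784, 837, 0]) mirror([1, 0, 0]) rotate([0, atan2(352, 660), 0]) cube([25, 51, 748]);


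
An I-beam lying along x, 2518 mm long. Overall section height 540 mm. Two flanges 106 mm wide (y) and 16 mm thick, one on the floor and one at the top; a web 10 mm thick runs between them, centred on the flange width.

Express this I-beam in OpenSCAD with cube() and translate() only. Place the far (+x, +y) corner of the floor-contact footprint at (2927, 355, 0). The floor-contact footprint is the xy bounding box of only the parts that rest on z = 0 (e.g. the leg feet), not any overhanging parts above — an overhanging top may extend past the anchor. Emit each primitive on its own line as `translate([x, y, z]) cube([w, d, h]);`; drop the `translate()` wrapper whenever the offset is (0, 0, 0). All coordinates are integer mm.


translate([409, 249, 0]) cube([2518, 106, 16]);
translate([409, 297, 16]) cube([2518, 10, 508]);
translate([409, 249, 524]) cube([2518, 106, 16]);


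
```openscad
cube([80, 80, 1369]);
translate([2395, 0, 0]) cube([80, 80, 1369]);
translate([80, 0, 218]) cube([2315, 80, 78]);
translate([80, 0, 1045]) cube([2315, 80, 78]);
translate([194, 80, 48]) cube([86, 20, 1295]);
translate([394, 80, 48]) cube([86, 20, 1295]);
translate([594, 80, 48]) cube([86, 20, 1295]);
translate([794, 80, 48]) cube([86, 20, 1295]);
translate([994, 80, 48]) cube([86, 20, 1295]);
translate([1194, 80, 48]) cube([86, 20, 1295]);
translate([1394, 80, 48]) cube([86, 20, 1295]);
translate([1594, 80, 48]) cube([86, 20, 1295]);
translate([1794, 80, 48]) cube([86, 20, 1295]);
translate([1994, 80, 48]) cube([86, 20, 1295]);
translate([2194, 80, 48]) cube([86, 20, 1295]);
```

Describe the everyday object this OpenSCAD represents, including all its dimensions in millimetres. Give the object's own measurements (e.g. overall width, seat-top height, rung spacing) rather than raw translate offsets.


A fence section. Two 80×80 mm posts, 1369 mm tall, stand on the floor with a clear span of 2315 mm between their inner faces. Two horizontal rails of 80×78 mm section span the gap between the posts with their undersides at z = 218 mm and z = 1045 mm, flush with the posts' −y face. 11 pickets, each 86 mm wide, 20 mm thick and 1295 mm tall, are fixed to the +y face of the rails with their bottoms at z = 48 mm, spaced across the span with a 114 mm gap after the −x post and between neighbouring pickets, with 115 mm left before the +x post.


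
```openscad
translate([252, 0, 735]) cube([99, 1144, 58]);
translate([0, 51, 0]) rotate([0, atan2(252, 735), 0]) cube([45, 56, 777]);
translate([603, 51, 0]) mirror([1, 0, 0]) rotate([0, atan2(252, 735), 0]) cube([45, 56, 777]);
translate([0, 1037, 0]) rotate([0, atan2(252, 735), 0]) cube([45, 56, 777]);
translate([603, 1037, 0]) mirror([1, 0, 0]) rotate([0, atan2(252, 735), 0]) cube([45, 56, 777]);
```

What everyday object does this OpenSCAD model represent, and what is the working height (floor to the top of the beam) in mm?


A sawhorse. The overall height is 793 mm.

A beam across two mirrored pairs of raked legs — a sawhorse. The beam's underside is at z = 735 (matching the legs' vertical rise in atan2(252, 735)) and the beam is 58 mm tall, so its top is at 735 + 58 = 793 mm. The raked legs top out at the beam's underside, so that is the highest point.


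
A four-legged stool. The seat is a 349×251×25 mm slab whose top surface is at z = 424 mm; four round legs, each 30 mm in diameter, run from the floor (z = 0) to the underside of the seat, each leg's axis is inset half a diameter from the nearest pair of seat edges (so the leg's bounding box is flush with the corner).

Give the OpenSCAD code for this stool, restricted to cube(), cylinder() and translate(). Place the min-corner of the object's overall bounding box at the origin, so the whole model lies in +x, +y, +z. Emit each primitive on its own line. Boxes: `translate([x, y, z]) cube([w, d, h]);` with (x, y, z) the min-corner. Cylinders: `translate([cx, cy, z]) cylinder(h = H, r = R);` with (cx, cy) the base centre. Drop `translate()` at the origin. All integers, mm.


translate([0, 0, 399]) cube([349, 251, 25]);
translate([15, 15, 0]) cylinder(h = 399, r = 15);
translate([334, 15, 0]) cylinder(h = 399, r = 15);
translate([15, 236, 0]) cylinder(h = 399, r = 15);
translate([334, 236, 0]) cylinder(h = 399, r = 15);


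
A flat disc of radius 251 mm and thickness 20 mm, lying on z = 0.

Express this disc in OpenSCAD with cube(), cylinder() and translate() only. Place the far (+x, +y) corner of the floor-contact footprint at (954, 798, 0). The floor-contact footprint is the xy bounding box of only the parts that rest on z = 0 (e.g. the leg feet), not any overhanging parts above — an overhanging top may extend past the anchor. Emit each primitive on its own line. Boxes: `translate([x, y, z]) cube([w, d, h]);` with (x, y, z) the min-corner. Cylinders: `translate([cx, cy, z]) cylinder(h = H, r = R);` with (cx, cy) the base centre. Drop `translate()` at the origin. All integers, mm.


translate([703, 547, 0]) cylinder(h = 20, r = 251);


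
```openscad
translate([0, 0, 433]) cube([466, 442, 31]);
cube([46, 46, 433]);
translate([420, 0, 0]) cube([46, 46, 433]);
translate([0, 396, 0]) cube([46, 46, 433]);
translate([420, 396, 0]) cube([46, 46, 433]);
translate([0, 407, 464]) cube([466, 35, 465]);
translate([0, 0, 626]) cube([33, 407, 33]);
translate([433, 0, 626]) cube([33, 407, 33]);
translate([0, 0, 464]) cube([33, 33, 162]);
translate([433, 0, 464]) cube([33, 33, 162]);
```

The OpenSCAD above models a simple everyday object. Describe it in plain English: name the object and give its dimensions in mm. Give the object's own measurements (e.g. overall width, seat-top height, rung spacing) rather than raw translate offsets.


A chair. The seat is a 466×442×31 mm slab with its top at z = 464 mm, on four 46×46 mm corner legs (flush with the seat edges, standing on z = 0). A flat backrest 35 mm thick, 465 mm tall, spans the full seat width and rises from the seat top along its +y edge, rear face flush with the rear of the seat. Two armrests of 33×33 mm section run along each side from the seat's front edge to the front of the backrest, top faces 195 mm above the seat top and outer faces flush with the seat's x-edges; a 33×33 mm post under the front of each armrest stands on the seat at the front corner.


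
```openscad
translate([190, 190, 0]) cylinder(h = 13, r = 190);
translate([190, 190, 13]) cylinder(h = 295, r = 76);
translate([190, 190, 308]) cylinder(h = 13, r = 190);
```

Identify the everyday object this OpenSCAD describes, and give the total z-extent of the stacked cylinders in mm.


A spool. The overall height is 321 mm.

Three coaxial cylinders, large–small–large — a spool. Two 13 mm flanges and a 295 mm core give 13 + 295 + 13 = 321 mm.


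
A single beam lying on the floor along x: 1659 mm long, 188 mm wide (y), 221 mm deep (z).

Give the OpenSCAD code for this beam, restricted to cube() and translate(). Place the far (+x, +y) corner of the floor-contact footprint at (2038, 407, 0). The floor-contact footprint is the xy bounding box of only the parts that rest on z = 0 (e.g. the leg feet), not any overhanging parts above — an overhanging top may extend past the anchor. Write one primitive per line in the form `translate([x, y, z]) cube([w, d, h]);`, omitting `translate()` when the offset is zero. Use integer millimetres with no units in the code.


translate([379, 219, 0]) cube([1659, 188, 221]);


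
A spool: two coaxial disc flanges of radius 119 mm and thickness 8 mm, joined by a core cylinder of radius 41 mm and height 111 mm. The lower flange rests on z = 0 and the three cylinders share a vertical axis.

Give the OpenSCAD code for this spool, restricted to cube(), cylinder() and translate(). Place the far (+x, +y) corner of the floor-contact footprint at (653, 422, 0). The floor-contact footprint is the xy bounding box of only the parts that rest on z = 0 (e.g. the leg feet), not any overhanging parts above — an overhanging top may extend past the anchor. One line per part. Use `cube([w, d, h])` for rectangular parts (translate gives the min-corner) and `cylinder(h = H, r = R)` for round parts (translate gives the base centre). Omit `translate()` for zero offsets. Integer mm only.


translate([534, 303, 0]) cylinder(h = 8, r = 119);
translate([534, 303, 8]) cylinder(h = 111, r = 41);
translate([534, 303, 119]) cylinder(h = 8, r = 119);


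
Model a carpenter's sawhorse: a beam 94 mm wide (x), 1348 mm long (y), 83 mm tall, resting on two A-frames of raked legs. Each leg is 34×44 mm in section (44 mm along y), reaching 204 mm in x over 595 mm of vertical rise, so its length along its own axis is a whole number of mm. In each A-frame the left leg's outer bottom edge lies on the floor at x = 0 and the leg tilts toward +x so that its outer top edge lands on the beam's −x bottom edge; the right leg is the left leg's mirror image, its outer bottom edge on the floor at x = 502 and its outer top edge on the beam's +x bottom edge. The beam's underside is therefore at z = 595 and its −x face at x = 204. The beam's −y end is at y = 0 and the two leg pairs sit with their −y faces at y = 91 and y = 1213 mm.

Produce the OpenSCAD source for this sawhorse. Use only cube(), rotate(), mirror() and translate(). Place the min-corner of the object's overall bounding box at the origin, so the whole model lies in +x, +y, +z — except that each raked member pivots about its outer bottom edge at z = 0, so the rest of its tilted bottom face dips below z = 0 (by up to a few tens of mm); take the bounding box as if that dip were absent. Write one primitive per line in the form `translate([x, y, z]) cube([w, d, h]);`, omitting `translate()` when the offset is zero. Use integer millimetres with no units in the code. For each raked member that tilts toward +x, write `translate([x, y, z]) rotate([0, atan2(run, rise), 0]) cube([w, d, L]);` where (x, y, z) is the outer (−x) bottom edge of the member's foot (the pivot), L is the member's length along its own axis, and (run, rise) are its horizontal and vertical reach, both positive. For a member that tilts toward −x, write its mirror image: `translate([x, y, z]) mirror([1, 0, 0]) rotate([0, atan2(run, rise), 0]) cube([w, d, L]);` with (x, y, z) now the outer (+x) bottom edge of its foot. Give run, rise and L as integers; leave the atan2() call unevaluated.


translate([204, 0, 595]) cube([94, 1348, 83]);
translate([0, 91, 0]) rotate([0, atan2(204, 595), 0]) cube([34, 44, 629]);
translate([502, 91, 0]) mirror([1, 0, 0]) rotate([0, atan2(204, 595), 0]) cube([34, 44, 629]);
translate([0, 1213, 0]) rotate([0, atan2(204, 595), 0]) cube([34, 44, 629]);
translate([502, 1213, 0]) mirror([1, 0, 0]) rotate([0, atan2(204, 595), 0]) cube([34, 44, 629]);


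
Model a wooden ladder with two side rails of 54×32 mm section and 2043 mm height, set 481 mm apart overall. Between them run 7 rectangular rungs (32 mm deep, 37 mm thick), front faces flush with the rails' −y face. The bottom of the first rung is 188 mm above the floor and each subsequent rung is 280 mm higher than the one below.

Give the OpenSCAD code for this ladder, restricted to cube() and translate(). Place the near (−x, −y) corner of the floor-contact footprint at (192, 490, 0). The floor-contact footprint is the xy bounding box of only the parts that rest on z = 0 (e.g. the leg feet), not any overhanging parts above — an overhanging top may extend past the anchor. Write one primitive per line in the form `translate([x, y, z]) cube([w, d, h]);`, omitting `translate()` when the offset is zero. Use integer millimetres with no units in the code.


translate([192, 490, 0]) cube([54, 32, 2043]);
translate([619, 490, 0]) cube([54, 32, 2043]);
translate([246, 490, 188]) cube([373, 32, 37]);
translate([246, 490, 468]) cube([373, 32, 37]);
translate([246, 490, 748]) cube([373, 32, 37]);
translate([246, 490, 1028]) cube([373, 32, 37]);
translate([246, 490, 1308]) cube([373, 32, 37]);
translate([246, 490, 1588]) cube([373, 32, 37]);
translate([246, 490, 1868]) cube([373, 32, 37]);


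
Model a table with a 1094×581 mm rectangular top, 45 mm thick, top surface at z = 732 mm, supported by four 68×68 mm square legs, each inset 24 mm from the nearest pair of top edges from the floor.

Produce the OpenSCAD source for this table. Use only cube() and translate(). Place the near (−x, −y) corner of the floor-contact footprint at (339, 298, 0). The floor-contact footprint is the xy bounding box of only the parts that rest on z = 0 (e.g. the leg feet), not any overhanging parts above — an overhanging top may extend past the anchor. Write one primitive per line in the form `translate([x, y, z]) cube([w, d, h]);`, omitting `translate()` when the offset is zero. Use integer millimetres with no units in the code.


// leg_h = 732 - 45 = 687
translate([315, 274, 687]) cube([1094, 581, 45]);
translate([339, 298, 0]) cube([68, 68, 687]);
translate([1317, 298, 0]) cube([68, 68, 687]);
translate([339, 763, 0]) cube([68, 68, 687]);
translate([1317, 763, 0]) cube([68, 68, 687]);


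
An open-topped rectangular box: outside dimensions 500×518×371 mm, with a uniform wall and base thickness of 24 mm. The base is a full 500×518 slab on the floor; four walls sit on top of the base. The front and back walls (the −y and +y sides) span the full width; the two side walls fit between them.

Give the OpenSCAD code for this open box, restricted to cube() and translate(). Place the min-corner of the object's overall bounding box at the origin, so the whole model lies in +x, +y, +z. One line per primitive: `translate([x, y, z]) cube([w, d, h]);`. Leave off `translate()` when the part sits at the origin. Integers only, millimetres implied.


cube([500, 518, 24]);
translate([0, 0, 24]) cube([500, 24, 347]);
translate([0, 494, 24]) cube([500, 24, 347]);
translate([0, 24, 24]) cube([24, 470, 347]);
translate([476, 24, 24]) cube([24, 470, 347]);


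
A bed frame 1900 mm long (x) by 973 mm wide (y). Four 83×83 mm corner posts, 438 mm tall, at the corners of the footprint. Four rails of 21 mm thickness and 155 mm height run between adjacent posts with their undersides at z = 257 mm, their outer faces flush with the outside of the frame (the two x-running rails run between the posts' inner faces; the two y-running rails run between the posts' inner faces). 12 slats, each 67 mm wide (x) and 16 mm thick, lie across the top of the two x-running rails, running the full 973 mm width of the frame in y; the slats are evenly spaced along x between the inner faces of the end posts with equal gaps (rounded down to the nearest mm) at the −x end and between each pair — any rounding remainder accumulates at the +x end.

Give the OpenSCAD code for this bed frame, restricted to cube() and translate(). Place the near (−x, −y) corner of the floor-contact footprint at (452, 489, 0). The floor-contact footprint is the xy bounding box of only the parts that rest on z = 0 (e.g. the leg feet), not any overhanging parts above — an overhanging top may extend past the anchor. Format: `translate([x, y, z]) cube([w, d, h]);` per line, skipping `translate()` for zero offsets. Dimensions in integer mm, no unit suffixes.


// slat z = rail_z + rail_h = 257 + 155 = 412
// slat gap = ⌊(1734 − 12·67) / 13⌋ = 71
translate([452, 489, 0]) cube([83, 83, 438]);
translate([452, 1379, 0]) cube([83, 83, 438]);
translate([2269, 489, 0]) cube([83, 83, 438]);
translate([2269, 1379, 0]) cube([83, 83, 438]);
translate([535, 489, 257]) cube([1734, 21, 155]);
translate([535, 1441, 257]) cube([1734, 21, 155]);
translate([452, 572, 257]) cube([21, 807, 155]);
translate([2331, 572, 257]) cube([21, 807, 155]);
translate([606, 489, 412]) cube([67, 973, 16]);
translate([744, 489, 412]) cube([67, 973, 16]);
translate([882, 489, 412]) cube([67, 973, 16]);
translate([1020, 489, 412]) cube([67, 973, 16]);
translate([1158, 489, 412]) cube([67, 973, 16]);
translate([1296, 489, 412]) cube([67, 973, 16]);
translate([1434, 489, 412]) cube([67, 973, 16]);
translate([1572, 489, 412]) cube([67, 973, 16]);
translate([1710, 489, 412]) cube([67, 973, 16]);
translate([1848, 489, 412]) cube([67, 973, 16]);
translate([1986, 489, 412]) cube([67, 973, 16]);
translate([2124, 489, 412]) cube([67, 973, 16]);


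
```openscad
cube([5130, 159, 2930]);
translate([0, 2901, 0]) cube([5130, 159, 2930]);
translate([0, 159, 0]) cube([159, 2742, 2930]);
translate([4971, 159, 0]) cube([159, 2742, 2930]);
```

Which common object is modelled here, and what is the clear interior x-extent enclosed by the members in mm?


A house (or room) frame. The interior width is 4812 mm.

Four 2930 mm walls enclosing a rectangle with no floor or roof — a room or house frame. Outside width is 5130 mm and wall thickness is 159 mm, so the interior width is 5130 − 2 × 159 = 4812 mm.


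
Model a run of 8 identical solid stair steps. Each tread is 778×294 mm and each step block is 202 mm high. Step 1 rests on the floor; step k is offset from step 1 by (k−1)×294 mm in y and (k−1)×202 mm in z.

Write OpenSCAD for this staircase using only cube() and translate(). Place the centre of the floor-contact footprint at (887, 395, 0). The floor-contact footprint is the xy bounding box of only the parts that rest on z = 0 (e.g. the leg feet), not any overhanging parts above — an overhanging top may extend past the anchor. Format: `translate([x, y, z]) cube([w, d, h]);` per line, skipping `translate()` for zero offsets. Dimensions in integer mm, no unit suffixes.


translate([498, 248, 0]) cube([778, 294, 202]);
translate([498, 542, 202]) cube([778, 294, 202]);
translate([498, 836, 404]) cube([778, 294, 202]);
translate([498, 1130, 606]) cube([778, 294, 202]);
translate([498, 1424, 808]) cube([778, 294, 202]);
translate([498, 1718, 1010]) cube([778, 294, 202]);
translate([498, 2012, 1212]) cube([778, 294, 202]);
translate([498, 2306, 1414]) cube([778, 294, 202]);


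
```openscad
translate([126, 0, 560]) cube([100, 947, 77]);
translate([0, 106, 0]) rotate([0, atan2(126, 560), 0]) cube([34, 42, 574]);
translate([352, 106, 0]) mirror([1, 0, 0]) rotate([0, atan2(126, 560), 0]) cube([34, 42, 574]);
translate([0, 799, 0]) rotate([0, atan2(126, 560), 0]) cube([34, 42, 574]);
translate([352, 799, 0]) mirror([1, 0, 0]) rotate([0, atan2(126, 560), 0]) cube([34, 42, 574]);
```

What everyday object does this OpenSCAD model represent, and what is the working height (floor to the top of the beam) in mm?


A sawhorse. The overall height is 637 mm.

A beam across two mirrored pairs of raked legs — a sawhorse. The beam's underside is at z = 560 (matching the legs' vertical rise in atan2(126, 560)) and the beam is 77 mm tall, so its top is at 560 + 77 = 637 mm. The raked legs top out at the beam's underside, so that is the highest point.


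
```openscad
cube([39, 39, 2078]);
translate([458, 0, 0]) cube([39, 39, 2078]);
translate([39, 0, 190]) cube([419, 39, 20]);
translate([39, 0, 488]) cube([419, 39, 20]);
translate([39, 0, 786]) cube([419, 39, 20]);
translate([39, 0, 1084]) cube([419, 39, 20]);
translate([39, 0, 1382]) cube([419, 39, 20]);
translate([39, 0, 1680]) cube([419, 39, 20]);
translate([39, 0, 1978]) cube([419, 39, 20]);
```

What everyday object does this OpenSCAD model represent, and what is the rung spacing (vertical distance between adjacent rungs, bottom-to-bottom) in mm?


A ladder. The rung spacing is 298 mm.

Two tall 39×39 posts with 7 short bars between them — a ladder. Adjacent rungs sit at z = 190 and z = 488, so the spacing is 488 − 190 = 298 mm.


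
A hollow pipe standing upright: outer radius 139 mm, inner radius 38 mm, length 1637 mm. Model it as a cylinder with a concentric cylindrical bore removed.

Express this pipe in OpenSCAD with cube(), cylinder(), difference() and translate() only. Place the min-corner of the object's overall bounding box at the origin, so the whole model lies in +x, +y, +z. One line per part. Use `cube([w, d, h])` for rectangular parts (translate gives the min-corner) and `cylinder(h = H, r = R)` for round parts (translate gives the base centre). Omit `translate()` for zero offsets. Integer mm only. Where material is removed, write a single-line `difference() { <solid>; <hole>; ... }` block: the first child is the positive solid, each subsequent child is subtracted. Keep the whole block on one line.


difference() { translate([139, 139, 0]) cylinder(h = 1637, r = 139); translate([139, 139, 0]) cylinder(h = 1637, r = 38); }


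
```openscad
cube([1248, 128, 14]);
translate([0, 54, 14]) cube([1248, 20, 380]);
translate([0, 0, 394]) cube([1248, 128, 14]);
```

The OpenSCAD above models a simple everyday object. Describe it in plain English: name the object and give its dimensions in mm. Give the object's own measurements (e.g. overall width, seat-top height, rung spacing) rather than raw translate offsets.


An I-beam lying along x, 1248 mm long. Overall section height 408 mm. Two flanges 128 mm wide (y) and 14 mm thick, one on the floor and one at the top; a web 20 mm thick runs between them, centred on the flange width.


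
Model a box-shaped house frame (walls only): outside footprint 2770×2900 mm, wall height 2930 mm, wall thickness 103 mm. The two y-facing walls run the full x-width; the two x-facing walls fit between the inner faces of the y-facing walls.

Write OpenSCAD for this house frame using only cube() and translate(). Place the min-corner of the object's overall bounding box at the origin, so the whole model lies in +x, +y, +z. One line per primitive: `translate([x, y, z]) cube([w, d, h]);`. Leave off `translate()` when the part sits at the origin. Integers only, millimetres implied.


cube([2770, 103, 2930]);
translate([0, 2797, 0]) cube([2770, 103, 2930]);
translate([0, 103, 0]) cube([103, 2694, 2930]);
translate([2667, 103, 0]) cube([103, 2694, 2930]);


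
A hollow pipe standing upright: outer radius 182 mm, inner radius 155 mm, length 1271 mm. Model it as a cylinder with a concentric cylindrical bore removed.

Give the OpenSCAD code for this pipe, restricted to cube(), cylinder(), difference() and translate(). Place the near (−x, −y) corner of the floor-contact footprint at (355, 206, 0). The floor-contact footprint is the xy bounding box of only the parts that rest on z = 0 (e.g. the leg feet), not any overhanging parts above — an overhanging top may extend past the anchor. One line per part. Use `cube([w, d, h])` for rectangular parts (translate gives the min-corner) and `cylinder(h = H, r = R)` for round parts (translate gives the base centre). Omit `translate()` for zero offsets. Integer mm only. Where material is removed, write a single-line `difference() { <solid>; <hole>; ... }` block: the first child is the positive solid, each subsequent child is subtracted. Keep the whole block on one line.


difference() { translate([537, 388, 0]) cylinder(h = 1271, r = 182); translate([537, 388, 0]) cylinder(h = 1271, r = 155); }


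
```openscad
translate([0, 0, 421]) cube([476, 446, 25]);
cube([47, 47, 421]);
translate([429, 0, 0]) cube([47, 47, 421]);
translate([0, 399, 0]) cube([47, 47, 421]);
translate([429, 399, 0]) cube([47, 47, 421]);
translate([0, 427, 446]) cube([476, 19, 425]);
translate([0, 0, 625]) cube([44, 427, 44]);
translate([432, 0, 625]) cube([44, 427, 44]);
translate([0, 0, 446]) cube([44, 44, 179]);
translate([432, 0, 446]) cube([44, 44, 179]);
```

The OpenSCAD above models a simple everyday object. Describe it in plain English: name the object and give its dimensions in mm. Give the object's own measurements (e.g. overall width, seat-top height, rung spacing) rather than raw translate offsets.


A chair. The seat is a 476×446×25 mm slab with its top at z = 446 mm, on four 47×47 mm corner legs (flush with the seat edges, standing on z = 0). A flat backrest 19 mm thick, 425 mm tall, spans the full seat width and rises from the seat top along its +y edge, rear face flush with the rear of the seat. Two armrests of 44×44 mm section run along each side from the seat's front edge to the front of the backrest, top faces 223 mm above the seat top and outer faces flush with the seat's x-edges; a 44×44 mm post under the front of each armrest stands on the seat at the front corner.


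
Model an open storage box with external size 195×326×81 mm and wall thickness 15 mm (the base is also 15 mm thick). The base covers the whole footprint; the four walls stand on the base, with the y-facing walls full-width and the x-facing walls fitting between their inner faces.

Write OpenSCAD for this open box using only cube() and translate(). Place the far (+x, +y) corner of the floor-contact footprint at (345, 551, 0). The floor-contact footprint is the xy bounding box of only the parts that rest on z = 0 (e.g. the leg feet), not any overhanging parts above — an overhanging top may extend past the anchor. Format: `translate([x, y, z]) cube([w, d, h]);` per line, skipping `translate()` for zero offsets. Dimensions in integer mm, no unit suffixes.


translate([150, 225, 0]) cube([195, 326, 15]);
translate([150, 225, 15]) cube([195, 15, 66]);
translate([150, 536, 15]) cube([195, 15, 66]);
translate([150, 240, 15]) cube([15, 296, 66]);
translate([330, 240, 15]) cube([15, 296, 66]);


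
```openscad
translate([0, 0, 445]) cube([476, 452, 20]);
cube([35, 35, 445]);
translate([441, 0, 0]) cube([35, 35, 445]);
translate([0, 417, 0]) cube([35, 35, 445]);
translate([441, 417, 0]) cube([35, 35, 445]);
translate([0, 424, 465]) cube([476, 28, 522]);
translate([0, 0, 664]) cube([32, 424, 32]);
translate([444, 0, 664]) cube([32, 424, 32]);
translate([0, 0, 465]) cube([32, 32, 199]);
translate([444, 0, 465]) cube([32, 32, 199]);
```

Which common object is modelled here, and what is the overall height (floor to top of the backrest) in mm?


A chair. The overall height is 987 mm.

A slab on four corner posts with a tall panel at the back — a chair. The seat slab sits at z = 445 with thickness 20, and the 522 mm backrest starts at the seat top, so the overall height is 445 + 20 + 522 = 987 mm.


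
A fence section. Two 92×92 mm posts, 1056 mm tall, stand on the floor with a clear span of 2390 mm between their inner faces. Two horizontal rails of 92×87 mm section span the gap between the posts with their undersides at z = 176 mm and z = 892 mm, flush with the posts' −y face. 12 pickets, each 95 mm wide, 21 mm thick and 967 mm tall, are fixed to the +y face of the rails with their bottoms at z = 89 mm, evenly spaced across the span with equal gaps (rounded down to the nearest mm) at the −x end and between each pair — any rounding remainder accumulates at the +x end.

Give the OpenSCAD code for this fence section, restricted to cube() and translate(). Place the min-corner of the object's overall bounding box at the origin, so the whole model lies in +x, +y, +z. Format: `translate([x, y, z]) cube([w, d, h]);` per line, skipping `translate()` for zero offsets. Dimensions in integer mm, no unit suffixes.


cube([92, 92, 1056]);
translate([2482, 0, 0]) cube([92, 92, 1056]);
translate([92, 0, 176]) cube([2390, 92, 87]);
translate([92, 0, 892]) cube([2390, 92, 87]);
translate([188, 92, 89]) cube([95, 21, 967]);
translate([379, 92, 89]) cube([95, 21, 967]);
translate([570, 92, 89]) cube([95, 21, 967]);
translate([761, 92, 89]) cube([95, 21, 967]);
translate([952, 92, 89]) cube([95, 21, 967]);
translate([1143, 92, 89]) cube([95, 21, 967]);
translate([1334, 92, 89]) cube([95, 21, 967]);
translate([1525, 92, 89]) cube([95, 21, 967]);
translate([1716, 92, 89]) cube([95, 21, 967]);
translate([1907, 92, 89]) cube([95, 21, 967]);
translate([2098, 92, 89]) cube([95, 21, 967]);
translate([2289, 92, 89]) cube([95, 21, 967]);


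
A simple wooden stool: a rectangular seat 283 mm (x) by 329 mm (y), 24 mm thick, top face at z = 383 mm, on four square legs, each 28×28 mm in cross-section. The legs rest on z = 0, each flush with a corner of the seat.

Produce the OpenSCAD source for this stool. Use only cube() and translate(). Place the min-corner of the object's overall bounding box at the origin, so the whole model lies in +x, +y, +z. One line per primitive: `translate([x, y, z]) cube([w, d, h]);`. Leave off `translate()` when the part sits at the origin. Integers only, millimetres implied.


translate([0, 0, 359]) cube([283, 329, 24]);
cube([28, 28, 359]);
translate([255, 0, 0]) cube([28, 28, 359]);
translate([0, 301, 0]) cube([28, 28, 359]);
translate([255, 301, 0]) cube([28, 28, 359]);


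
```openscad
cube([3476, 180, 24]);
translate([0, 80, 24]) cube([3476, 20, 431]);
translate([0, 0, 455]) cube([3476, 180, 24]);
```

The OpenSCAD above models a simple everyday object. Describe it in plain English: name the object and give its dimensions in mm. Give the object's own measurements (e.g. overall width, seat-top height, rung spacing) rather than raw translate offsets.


An I-beam lying along x, 3476 mm long. Overall section height 479 mm. Two flanges 180 mm wide (y) and 24 mm thick, one on the floor and one at the top; a web 20 mm thick runs between them, centred on the flange width.


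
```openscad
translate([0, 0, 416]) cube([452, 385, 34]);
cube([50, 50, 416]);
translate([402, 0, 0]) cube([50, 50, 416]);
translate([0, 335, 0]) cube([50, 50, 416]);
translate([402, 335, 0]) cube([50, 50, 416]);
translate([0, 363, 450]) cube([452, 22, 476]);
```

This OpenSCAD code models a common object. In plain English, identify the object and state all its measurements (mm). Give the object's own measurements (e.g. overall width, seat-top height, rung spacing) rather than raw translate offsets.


A chair. The seat is a 452×385×34 mm slab with its top at z = 450 mm, on four 50×50 mm corner legs (flush with the seat edges, standing on z = 0). A flat backrest 22 mm thick, 476 mm tall, spans the full seat width and rises from the seat top along its +y edge, rear face flush with the rear of the seat.


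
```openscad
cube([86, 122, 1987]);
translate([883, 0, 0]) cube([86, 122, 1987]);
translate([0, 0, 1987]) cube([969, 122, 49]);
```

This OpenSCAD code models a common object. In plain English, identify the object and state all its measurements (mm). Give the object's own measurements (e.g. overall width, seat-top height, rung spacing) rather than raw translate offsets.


A door frame. The clear opening is 797 mm wide and 1987 mm high. Two 86 mm wide jambs, 122 mm deep, stand either side of the opening from the floor to the top of the opening. A 49 mm thick head sits across the top of both jambs, spanning the full outside width of the frame.
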